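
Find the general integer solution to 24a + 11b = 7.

Step 1: Compute gcd(24, 11) = 1.
Since 1 divides 7, solutions exist.

Step 2: Find a particular solution using extended Euclidean algorithm.
We get a₀ = -35, b₀ = 77.
Check: 24*-35 + 11*77 = 7 = 7 ✓

Step 3: Write the general solution.
a = -35 + (11/1)t = -35 + 11t
b = 77 - (24/1)t = 77 - 24t
for any integer t.

a = -35 + 11t, b = 77 - 24t for integer t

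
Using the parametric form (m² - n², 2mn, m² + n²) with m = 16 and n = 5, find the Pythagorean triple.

a = m² - n² = 16² - 5² = 256 - 25 = 231
b = 2mn = 2·16·5 = 160
c = m² + n² = 256 + 25 = 281
Verify: 231² + 160² = 53361 + 25600 = 78961 = 281² ✓

(231, 160, 281)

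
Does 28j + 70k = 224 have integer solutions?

Step 1: Compute gcd(28, 70).
gcd(28, 70) = 14

Step 2: Check divisibility.
Does 14 divide 224? 224 = 14 x 16, so yes.

By the theorem on linear Diophantine equations, 28j + 70k = 224 has integer solutions if and only if gcd(28, 70) divides 224. Since 14 | 224, solutions exist.

Yes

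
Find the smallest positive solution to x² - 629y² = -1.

We need x² = 629y² - 1. Try successive y:
y = 1: x² = 629·1² - 1 = 628, not a perfect square
y = 2: x² = 629·2² - 1 = 2515, not a perfect square
y = 3: x² = 629·3² - 1 = 5660, not a perfect square
...
y = 313: x² = 629·313² - 1 = 61622500 = 7850² ✓
Check: 7850² - 629·313² = 61622500 - 61622501 = -1 ✓

x = 7850, y = 313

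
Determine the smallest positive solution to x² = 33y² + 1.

We seek the smallest positive integers (x, y) with x² - 33y² = 1, i.e., x² = 33y² + 1.
Try successive y values:
y = 1: x² = 33·1² + 1 = 34, not a perfect square
y = 2: x² = 33·2² + 1 = 133, not a perfect square
y = 3: x² = 33·3² + 1 = 298, not a perfect square
... continuing the search (or via continued fractions) ...
y = 4: x² = 33·4² + 1 = 529, x = 23 ✓

Verify: 23² - 33·4² = 529 - 528 = 1 ✓

x = 23, y = 4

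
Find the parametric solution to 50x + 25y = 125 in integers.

Step 1: Compute gcd(50, 25) = 25.
Since 25 divides 125, solutions exist.

Step 2: Find a particular solution using extended Euclidean algorithm.
We get x₀ = 0, y₀ = 5.
Check: 50*0 + 25*5 = 125 = 125 ✓

Step 3: Write the general solution.
x = 0 + (25/25)t = 0 + 1t
y = 5 - (50/25)t = 5 - 2t
for any integer t.

x = 0 + 1t, y = 5 - 2t for integer t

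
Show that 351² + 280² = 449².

Compute a² + b²:
351² + 280² = 123201 + 78400 = 201601
Compute c²:
449² = 201601
Since 201601 = 201601, it is a Pythagorean triple.

Yes, it is a Pythagorean triple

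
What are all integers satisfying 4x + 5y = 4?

Step 1: Compute gcd(4, 5) = 1.
Since 1 divides 4, solutions exist.

Step 2: Find a particular solution using extended Euclidean algorithm.
We get x₀ = -4, y₀ = 4.
Check: 4*-4 + 5*4 = 4 = 4 ✓

Step 3: Write the general solution.
x = -4 + (5/1)t = -4 + 5t
y = 4 - (4/1)t = 4 - 4t
for any integer t.

x = -4 + 5t, y = 4 - 4t for integer t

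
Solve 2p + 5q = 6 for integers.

Step 1: Check solvability.
gcd(2, 5) = 1
Since 1 divides 6, solutions exist.

Step 2: Apply extended Euclidean algorithm to find gcd.
We find integers such that 2*x0 + 5*y0 = 1

Step 3: Scale the particular solution.
Multiply by 6/1 = 6:
p = -12, q = 6

Step 4: Verify.
2*(-12) + 5*(6) = 6 = 6 ✓

p = -12, q = 6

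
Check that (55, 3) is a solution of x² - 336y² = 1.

Compute x² = 55² = 3025
Compute 336y² = 336·3² = 336·9 = 3024
x² - 336y² = 3025 - 3024 = 1
Since this equals 1, (55, 3) is a solution.

Yes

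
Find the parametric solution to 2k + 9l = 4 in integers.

Step 1: Compute gcd(2, 9) = 1.
Since 1 divides 4, solutions exist.

Step 2: Find a particular solution using extended Euclidean algorithm.
We get k₀ = -16, l₀ = 4.
Check: 2*-16 + 9*4 = 4 = 4 ✓

Step 3: Write the general solution.
k = -16 + (9/1)t = -16 + 9t
l = 4 - (2/1)t = 4 - 2t
for any integer t.

k = -16 + 9t, l = 4 - 2t for integer t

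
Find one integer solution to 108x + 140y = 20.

Step 1: Check solvability.
gcd(108, 140) = 4
Since 4 divides 20, solutions exist.

Step 2: Apply extended Euclidean algorithm to find gcd.
We find integers such that 108*x0 + 140*y0 = 4

Step 3: Scale the particular solution.
Multiply by 20/4 = 5:
x = 65, y = -50

Step 4: Verify.
108*(65) + 140*(-50) = 20 = 20 ✓

x = 65, y = -50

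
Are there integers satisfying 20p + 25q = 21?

Step 1: Compute gcd(20, 25).
gcd(20, 25) = 5

Step 2: Check divisibility.
Does 5 divide 21? 21 = 5 x 4 + 1, so no.

By the theorem on linear Diophantine equations, 20p + 25q = 21 has integer solutions if and only if gcd(20, 25) divides 21. Since 5 does not divide 21, no solutions exist.

No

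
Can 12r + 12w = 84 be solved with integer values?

Step 1: Compute gcd(12, 12).
gcd(12, 12) = 12

Step 2: Check divisibility.
Does 12 divide 84? 84 = 12 x 7, so yes.

By the theorem on linear Diophantine equations, 12r + 12w = 84 has integer solutions if and only if gcd(12, 12) divides 84. Since 12 | 84, solutions exist.

Yes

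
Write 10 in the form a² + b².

We need to find integers a, b > 0 such that a² + b² = 10.
Trying a = 1: b² = 10 - 1² = 10 - 1 = 9
b = 3
Check: 1² + 3² = 1 + 9 = 10 ✓

10 = 1² + 3²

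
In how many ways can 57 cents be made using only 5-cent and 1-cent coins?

We need non-negative integers (x, y) with 5x + 1y = 57.
For each x from 0 to 11, check if (57 - 5x) is a non-negative multiple of 1.
Solutions (x, y): (0,57), (1,52), (2,47), (3,42), ...
Count: 12

12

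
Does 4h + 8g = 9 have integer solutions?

Step 1: Compute gcd(4, 8).
gcd(4, 8) = 4

Step 2: Check divisibility.
Does 4 divide 9? 9 = 4 x 2 + 1, so no.

By the theorem on linear Diophantine equations, 4h + 8g = 9 has integer solutions if and only if gcd(4, 8) divides 9. Since 4 does not divide 9, no solutions exist.

No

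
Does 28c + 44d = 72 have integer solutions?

Step 1: Compute gcd(28, 44).
gcd(28, 44) = 4

Step 2: Check divisibility.
Does 4 divide 72? 72 = 4 x 18, so yes.

By the theorem on linear Diophantine equations, 28c + 44d = 72 has integer solutions if and only if gcd(28, 44) divides 72. Since 4 | 72, solutions exist.

Yes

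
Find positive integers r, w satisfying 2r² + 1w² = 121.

Try small values of r and check whether (121 - 2r²)/1 is a perfect square.
r = 6: 2·6² = 72, so 1w² = 121 - 72 = 49, giving w² = 49, w = 7.
Check: 2·6² + 1·7² = 72 + 49 = 121 ✓

r = 6, w = 7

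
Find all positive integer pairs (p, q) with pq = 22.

The positive divisors of 22 are: 1, 2, 11, 22.
Each divisor d gives the pair (d, 22/d):
(1, 22), (2, 11), (11, 2), (22, 1)

(1, 22), (2, 11), (11, 2), (22, 1)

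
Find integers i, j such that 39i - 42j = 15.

Step 1: Check solvability.
gcd(39, 42) = 3
Since 3 divides 15, solutions exist.

Step 2: Apply extended Euclidean algorithm to find gcd.
We find integers such that 39*x0 + 42*y0 = 3

Step 3: Scale the particular solution.
Multiply by 15/3 = 5:
i = -5, j = -5

Step 4: Verify.
39*(-5) - 42*(-5) = 15 = 15 ✓

i = -5, j = -5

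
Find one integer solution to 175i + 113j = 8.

Step 1: Check solvability.
gcd(175, 113) = 1
Since 1 divides 8, solutions exist.

Step 2: Apply extended Euclidean algorithm to find gcd.
We find integers such that 175*x0 + 113*y0 = 1

Step 3: Scale the particular solution.
Multiply by 8/1 = 8:
i = 248, j = -384

Step 4: Verify.
175*(248) + 113*(-384) = 8 = 8 ✓

i = 248, j = -384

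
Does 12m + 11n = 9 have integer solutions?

Step 1: Compute gcd(12, 11).
gcd(12, 11) = 1

Step 2: Check divisibility.
Does 1 divide 9? 9 = 1 x 9, so yes.

By the theorem on linear Diophantine equations, 12m + 11n = 9 has integer solutions if and only if gcd(12, 11) divides 9. Since 1 | 9, solutions exist.

Yes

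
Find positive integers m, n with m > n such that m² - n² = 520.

Factor: m² - n² = (m+n)(m-n) = 520.
We need two factors of 520 with the same parity.
Use m+n = 260 and m-n = 2 (product 260·2 = 520).
Adding: 2m = 262, so m = 131.
Subtracting: 2n = 258, so n = 129.
Check: 131² - 129² = 17161 - 16641 = 520 ✓

m = 131, n = 129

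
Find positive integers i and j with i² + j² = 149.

We need to find integers i, j > 0 such that i² + j² = 149.
Trying i = 7: j² = 149 - 7² = 149 - 49 = 100
j = 10
Check: 7² + 10² = 49 + 100 = 149 ✓

149 = 7² + 10²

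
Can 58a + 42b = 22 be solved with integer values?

Step 1: Compute gcd(58, 42).
gcd(58, 42) = 2

Step 2: Check divisibility.
Does 2 divide 22? 22 = 2 x 11, so yes.

By the theorem on linear Diophantine equations, 58a + 42b = 22 has integer solutions if and only if gcd(58, 42) divides 22. Since 2 | 22, solutions exist.

Yes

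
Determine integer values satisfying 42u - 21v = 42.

Step 1: Check solvability.
gcd(42, 21) = 21
Since 21 divides 42, solutions exist.

Step 2: Apply extended Euclidean algorithm to find gcd.
We find integers such that 42*x0 + 21*y0 = 21

Step 3: Scale the particular solution.
Multiply by 42/21 = 2:
u = 0, v = -2

Step 4: Verify.
42*(0) - 21*(-2) = 42 = 42 ✓

u = 0, v = -2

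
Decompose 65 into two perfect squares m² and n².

We need to find integers m, n > 0 such that m² + n² = 65.
Trying m = 1: n² = 65 - 1² = 65 - 1 = 64
n = 8
Check: 1² + 8² = 1 + 64 = 65 ✓

65 = 1² + 8²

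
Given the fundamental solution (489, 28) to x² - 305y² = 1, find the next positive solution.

Solutions to x² - Dy² = 1 are generated by powers of (x₀ + y₀√D).
The next solution satisfies x₁ + y₁√305 = (x₀ + y₀√305)², giving:
x₁ = x₀² + 305y₀² = 489² + 305·28² = 239121 + 239120 = 478241
y₁ = 2x₀y₀ = 2·489·28 = 27384

Verify: 478241² - 305·27384² = 228714454081 - 228714454080 = 1 ✓

x = 478241, y = 27384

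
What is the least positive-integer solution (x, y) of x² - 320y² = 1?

We seek the smallest positive integers (x, y) with x² - 320y² = 1, i.e., x² = 320y² + 1.
Try successive y values:
y = 1: x² = 320·1² + 1 = 321, not a perfect square
y = 2: x² = 320·2² + 1 = 1281, not a perfect square
y = 3: x² = 320·3² + 1 = 2881, not a perfect square
... continuing the search (or via continued fractions) ...
y = 9: x² = 320·9² + 1 = 25921, x = 161 ✓

Verify: 161² - 320·9² = 25921 - 25920 = 1 ✓

x = 161, y = 9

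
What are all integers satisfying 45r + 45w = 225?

Step 1: Compute gcd(45, 45) = 45.
Since 45 divides 225, solutions exist.

Step 2: Find a particular solution using extended Euclidean algorithm.
We get r₀ = 0, w₀ = 5.
Check: 45*0 + 45*5 = 225 = 225 ✓

Step 3: Write the general solution.
r = 0 + (45/45)t = 0 + 1t
w = 5 - (45/45)t = 5 - 1t
for any integer t.

r = 0 + 1t, w = 5 - 1t for integer t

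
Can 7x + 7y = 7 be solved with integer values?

Step 1: Compute gcd(7, 7).
gcd(7, 7) = 7

Step 2: Check divisibility.
Does 7 divide 7? 7 = 7 x 1, so yes.

By the theorem on linear Diophantine equations, 7x + 7y = 7 has integer solutions if and only if gcd(7, 7) divides 7. Since 7 | 7, solutions exist.

Yes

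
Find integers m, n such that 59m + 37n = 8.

Step 1: Check solvability.
gcd(59, 37) = 1
Since 1 divides 8, solutions exist.

Step 2: Apply extended Euclidean algorithm to find gcd.
We find integers such that 59*x0 + 37*y0 = 1

Step 3: Scale the particular solution.
Multiply by 8/1 = 8:
m = -40, n = 64

Step 4: Verify.
59*(-40) + 37*(64) = 8 = 8 ✓

m = -40, n = 64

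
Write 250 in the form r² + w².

We need to find integers r, w > 0 such that r² + w² = 250.
Trying r = 5: w² = 250 - 5² = 250 - 25 = 225
w = 15
Check: 5² + 15² = 25 + 225 = 250 ✓

250 = 5² + 15²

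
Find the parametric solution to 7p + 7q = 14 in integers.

Step 1: Compute gcd(7, 7) = 7.
Since 7 divides 14, solutions exist.

Step 2: Find a particular solution using extended Euclidean algorithm.
We get p₀ = 0, q₀ = 2.
Check: 7*0 + 7*2 = 14 = 14 ✓

Step 3: Write the general solution.
p = 0 + (7/7)t = 0 + 1t
q = 2 - (7/7)t = 2 - 1t
for any integer t.

p = 0 + 1t, q = 2 - 1t for integer t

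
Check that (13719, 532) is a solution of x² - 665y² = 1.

Compute x² = 13719² = 188210961
Compute 665y² = 665·532² = 665·283024 = 188210960
x² - 665y² = 188210961 - 188210960 = 1
Since this equals 1, (13719, 532) is a solution.

Yes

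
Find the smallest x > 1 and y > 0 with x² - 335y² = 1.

We seek the smallest positive integers (x, y) with x² - 335y² = 1, i.e., x² = 335y² + 1.
Try successive y values:
y = 1: x² = 335·1² + 1 = 336, not a perfect square
y = 2: x² = 335·2² + 1 = 1341, not a perfect square
y = 3: x² = 335·3² + 1 = 3016, not a perfect square
... continuing the search (or via continued fractions) ...
y = 33: x² = 335·33² + 1 = 364816, x = 604 ✓

Verify: 604² - 335·33² = 364816 - 364815 = 1 ✓

x = 604, y = 33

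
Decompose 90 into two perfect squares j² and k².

We need to find integers j, k > 0 such that j² + k² = 90.
Trying j = 3: k² = 90 - 3² = 90 - 9 = 81
k = 9
Check: 3² + 9² = 9 + 81 = 90 ✓

90 = 3² + 9²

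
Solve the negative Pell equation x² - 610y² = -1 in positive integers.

We need x² = 610y² - 1. Try successive y:
y = 1: x² = 610·1² - 1 = 609, not a perfect square
y = 2: x² = 610·2² - 1 = 2439, not a perfect square
y = 3: x² = 610·3² - 1 = 5489, not a perfect square
...
y = 2909: x² = 610·2909² - 1 = 5161991409 = 71847² ✓
Check: 71847² - 610·2909² = 5161991409 - 5161991410 = -1 ✓

x = 71847, y = 2909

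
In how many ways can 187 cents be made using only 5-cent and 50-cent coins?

We need non-negative integers (x, y) with 5x + 50y = 187.
For each x from 0 to 37, check if (187 - 5x) is a non-negative multiple of 50.
Solutions (x, y): none
Count: 0

0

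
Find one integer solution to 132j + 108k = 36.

Step 1: Check solvability.
gcd(132, 108) = 12
Since 12 divides 36, solutions exist.

Step 2: Apply extended Euclidean algorithm to find gcd.
We find integers such that 132*x0 + 108*y0 = 12

Step 3: Scale the particular solution.
Multiply by 36/12 = 3:
j = -12, k = 15

Step 4: Verify.
132*(-12) + 108*(15) = 36 = 36 ✓

j = -12, k = 15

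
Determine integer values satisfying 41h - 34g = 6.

Step 1: Check solvability.
gcd(41, 34) = 1
Since 1 divides 6, solutions exist.

Step 2: Apply extended Euclidean algorithm to find gcd.
We find integers such that 41*x0 + 34*y0 = 1

Step 3: Scale the particular solution.
Multiply by 6/1 = 6:
h = 30, g = 36

Step 4: Verify.
41*(30) - 34*(36) = 6 = 6 ✓

h = 30, g = 36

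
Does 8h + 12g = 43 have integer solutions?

Step 1: Compute gcd(8, 12).
gcd(8, 12) = 4

Step 2: Check divisibility.
Does 4 divide 43? 43 = 4 x 10 + 3, so no.

By the theorem on linear Diophantine equations, 8h + 12g = 43 has integer solutions if and only if gcd(8, 12) divides 43. Since 4 does not divide 43, no solutions exist.

No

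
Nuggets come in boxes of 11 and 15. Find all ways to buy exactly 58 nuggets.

We need non-negative integers (x, y) with 11x + 15y = 58.
For each x in 0..5, check if 58 - 11x is a non-negative multiple of 15.
No x yields an integer y ≥ 0.

No solution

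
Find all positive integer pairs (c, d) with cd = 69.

The positive divisors of 69 are: 1, 3, 23, 69.
Each divisor d gives the pair (d, 69/d):
(1, 69), (3, 23), (23, 3), (69, 1)

(1, 69), (3, 23), (23, 3), (69, 1)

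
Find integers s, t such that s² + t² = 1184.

We need to find integers s, t > 0 such that s² + t² = 1184.
Trying s = 20: t² = 1184 - 20² = 1184 - 400 = 784
t = 28
Check: 20² + 28² = 400 + 784 = 1184 ✓

1184 = 20² + 28²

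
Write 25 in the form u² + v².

We need to find integers u, v > 0 such that u² + v² = 25.
Trying u = 3: v² = 25 - 3² = 25 - 9 = 16
v = 4
Check: 3² + 4² = 9 + 16 = 25 ✓

25 = 3² + 4²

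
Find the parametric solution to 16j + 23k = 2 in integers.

Step 1: Compute gcd(16, 23) = 1.
Since 1 divides 2, solutions exist.

Step 2: Find a particular solution using extended Euclidean algorithm.
We get j₀ = -20, k₀ = 14.
Check: 16*-20 + 23*14 = 2 = 2 ✓

Step 3: Write the general solution.
j = -20 + (23/1)t = -20 + 23t
k = 14 - (16/1)t = 14 - 16t
for any integer t.

j = -20 + 23t, k = 14 - 16t for integer t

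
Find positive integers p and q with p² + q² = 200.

We need to find integers p, q > 0 such that p² + q² = 200.
Trying p = 2: q² = 200 - 2² = 200 - 4 = 196
q = 14
Check: 2² + 14² = 4 + 196 = 200 ✓

200 = 2² + 14²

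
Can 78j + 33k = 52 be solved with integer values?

Step 1: Compute gcd(78, 33).
gcd(78, 33) = 3

Step 2: Check divisibility.
Does 3 divide 52? 52 = 3 x 17 + 1, so no.

By the theorem on linear Diophantine equations, 78j + 33k = 52 has integer solutions if and only if gcd(78, 33) divides 52. Since 3 does not divide 52, no solutions exist.

No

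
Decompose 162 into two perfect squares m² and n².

We need to find integers m, n > 0 such that m² + n² = 162.
Trying m = 9: n² = 162 - 9² = 162 - 81 = 81
n = 9
Check: 9² + 9² = 81 + 81 = 162 ✓

162 = 9² + 9²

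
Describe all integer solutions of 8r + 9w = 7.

Step 1: Compute gcd(8, 9) = 1.
Since 1 divides 7, solutions exist.

Step 2: Find a particular solution using extended Euclidean algorithm.
We get r₀ = -7, w₀ = 7.
Check: 8*-7 + 9*7 = 7 = 7 ✓

Step 3: Write the general solution.
r = -7 + (9/1)t = -7 + 9t
w = 7 - (8/1)t = 7 - 8t
for any integer t.

r = -7 + 9t, w = 7 - 8t for integer t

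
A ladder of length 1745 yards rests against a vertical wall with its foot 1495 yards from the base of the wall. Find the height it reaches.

The ladder, wall, and ground form a right triangle with hypotenuse 1745 and one leg 1495.
By the Pythagorean theorem: h² = 1745² - 1495² = 3045025 - 2235025 = 810000
h = √810000 = 900 yards

900 yards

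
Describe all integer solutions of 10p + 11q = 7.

Step 1: Compute gcd(10, 11) = 1.
Since 1 divides 7, solutions exist.

Step 2: Find a particular solution using extended Euclidean algorithm.
We get p₀ = -7, q₀ = 7.
Check: 10*-7 + 11*7 = 7 = 7 ✓

Step 3: Write the general solution.
p = -7 + (11/1)t = -7 + 11t
q = 7 - (10/1)t = 7 - 10t
for any integer t.

p = -7 + 11t, q = 7 - 10t for integer t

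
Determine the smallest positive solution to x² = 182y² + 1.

We seek the smallest positive integers (x, y) with x² - 182y² = 1, i.e., x² = 182y² + 1.
Try successive y values:
y = 1: x² = 182·1² + 1 = 183, not a perfect square
y = 2: x² = 182·2² + 1 = 729, x = 27 ✓

Verify: 27² - 182·2² = 729 - 728 = 1 ✓

x = 27, y = 2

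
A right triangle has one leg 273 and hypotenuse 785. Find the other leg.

b² = c² - a² = 616225 - 74529 = 541696
b = 736

736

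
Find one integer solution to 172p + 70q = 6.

Step 1: Check solvability.
gcd(172, 70) = 2
Since 2 divides 6, solutions exist.

Step 2: Apply extended Euclidean algorithm to find gcd.
We find integers such that 172*x0 + 70*y0 = 2

Step 3: Scale the particular solution.
Multiply by 6/2 = 3:
p = 33, q = -81

Step 4: Verify.
172*(33) + 70*(-81) = 6 = 6 ✓

p = 33, q = -81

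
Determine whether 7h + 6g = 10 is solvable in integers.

Step 1: Compute gcd(7, 6).
gcd(7, 6) = 1

Step 2: Check divisibility.
Does 1 divide 10? 10 = 1 x 10, so yes.

By the theorem on linear Diophantine equations, 7h + 6g = 10 has integer solutions if and only if gcd(7, 6) divides 10. Since 1 | 10, solutions exist.

Yes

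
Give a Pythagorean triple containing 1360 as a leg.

We need the other leg and hypotenuse such that 1360² + x² = c².
Take x = 222, c = 1378: 1360² + 222² = 1849600 + 49284 = 1898884 = 1378² ✓
Triple: (222, 1360, 1378)

(222, 1360, 1378)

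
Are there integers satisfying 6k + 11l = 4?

Step 1: Compute gcd(6, 11).
gcd(6, 11) = 1

Step 2: Check divisibility.
Does 1 divide 4? 4 = 1 x 4, so yes.

By the theorem on linear Diophantine equations, 6k + 11l = 4 has integer solutions if and only if gcd(6, 11) divides 4. Since 1 | 4, solutions exist.

Yes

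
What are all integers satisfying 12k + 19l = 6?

Step 1: Compute gcd(12, 19) = 1.
Since 1 divides 6, solutions exist.

Step 2: Find a particular solution using extended Euclidean algorithm.
We get k₀ = 48, l₀ = -30.
Check: 12*48 + 19*-30 = 6 = 6 ✓

Step 3: Write the general solution.
k = 48 + (19/1)t = 48 + 19t
l = -30 - (12/1)t = -30 - 12t
for any integer t.

k = 48 + 19t, l = -30 - 12t for integer t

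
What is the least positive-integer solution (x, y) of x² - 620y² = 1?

We seek the smallest positive integers (x, y) with x² - 620y² = 1, i.e., x² = 620y² + 1.
Try successive y values:
y = 1: x² = 620·1² + 1 = 621, not a perfect square
y = 2: x² = 620·2² + 1 = 2481, not a perfect square
y = 3: x² = 620·3² + 1 = 5581, not a perfect square
... continuing the search (or via continued fractions) ...
y = 10: x² = 620·10² + 1 = 62001, x = 249 ✓

Verify: 249² - 620·10² = 62001 - 62000 = 1 ✓

x = 249, y = 10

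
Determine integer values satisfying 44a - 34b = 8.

Step 1: Check solvability.
gcd(44, 34) = 2
Since 2 divides 8, solutions exist.

Step 2: Apply extended Euclidean algorithm to find gcd.
We find integers such that 44*x0 + 34*y0 = 2

Step 3: Scale the particular solution.
Multiply by 8/2 = 4:
a = 28, b = 36

Step 4: Verify.
44*(28) - 34*(36) = 8 = 8 ✓

a = 28, b = 36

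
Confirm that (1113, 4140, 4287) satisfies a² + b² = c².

Compute a² + b² = 1113² + 4140² = 1238769 + 17139600 = 18378369
Compute c² = 4287² = 18378369
Since 18378369 = 18378369, confirmed.

Yes, it is a Pythagorean triple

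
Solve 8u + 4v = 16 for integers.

Step 1: Check solvability.
gcd(8, 4) = 4
Since 4 divides 16, solutions exist.

Step 2: Apply extended Euclidean algorithm to find gcd.
We find integers such that 8*x0 + 4*y0 = 4

Step 3: Scale the particular solution.
Multiply by 16/4 = 4:
u = 0, v = 4

Step 4: Verify.
8*(0) + 4*(4) = 16 = 16 ✓

u = 0, v = 4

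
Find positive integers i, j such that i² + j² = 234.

Search for i with 234 - i² a perfect square.
i = 3: 234 - 3² = 234 - 9 = 225 = 15² ✓
So i = 3, j = 15.

i = 3, j = 15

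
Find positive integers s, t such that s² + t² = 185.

Search for s with 185 - s² a perfect square.
s = 4: 185 - 4² = 185 - 16 = 169 = 13² ✓
So s = 4, t = 13.

s = 4, t = 13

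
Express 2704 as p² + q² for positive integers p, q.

We need to find integers p, q > 0 such that p² + q² = 2704.
Trying p = 20: q² = 2704 - 20² = 2704 - 400 = 2304
q = 48
Check: 20² + 48² = 400 + 2304 = 2704 ✓

2704 = 20² + 48²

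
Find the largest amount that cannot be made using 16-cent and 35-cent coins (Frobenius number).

For two coprime denominations a and b, the Frobenius number (largest value not representable as a non-negative combination) is ab - a - b.
Here gcd(16, 35) = 1, so they are coprime.
F(16, 35) = 16·35 - 16 - 35 = 560 - 51 = 509

509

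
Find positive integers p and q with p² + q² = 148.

We need to find integers p, q > 0 such that p² + q² = 148.
Trying p = 2: q² = 148 - 2² = 148 - 4 = 144
q = 12
Check: 2² + 12² = 4 + 144 = 148 ✓

148 = 2² + 12²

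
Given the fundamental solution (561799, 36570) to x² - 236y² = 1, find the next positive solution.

Solutions to x² - Dy² = 1 are generated by powers of (x₀ + y₀√D).
The next solution satisfies x₁ + y₁√236 = (x₀ + y₀√236)², giving:
x₁ = x₀² + 236y₀² = 561799² + 236·36570² = 315618116401 + 315618116400 = 631236232801
y₁ = 2x₀y₀ = 2·561799·36570 = 41089978860

Verify: 631236232801² - 236·41089978860² = 398459181600798268305601 - 398459181600798268305600 = 1 ✓

x = 631236232801, y = 41089978860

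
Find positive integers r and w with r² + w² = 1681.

We need to find integers r, w > 0 such that r² + w² = 1681.
Trying r = 9: w² = 1681 - 9² = 1681 - 81 = 1600
w = 40
Check: 9² + 40² = 81 + 1600 = 1681 ✓

1681 = 9² + 40²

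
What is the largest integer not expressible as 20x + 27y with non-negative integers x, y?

For two coprime denominations a and b, the Frobenius number (largest value not representable as a non-negative combination) is ab - a - b.
Here gcd(20, 27) = 1, so they are coprime.
F(20, 27) = 20·27 - 20 - 27 = 540 - 47 = 493

493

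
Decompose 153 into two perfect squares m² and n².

We need to find integers m, n > 0 such that m² + n² = 153.
Trying m = 3: n² = 153 - 3² = 153 - 9 = 144
n = 12
Check: 3² + 12² = 9 + 144 = 153 ✓

153 = 3² + 12²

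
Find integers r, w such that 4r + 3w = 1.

Step 1: Check solvability.
gcd(4, 3) = 1
Since 1 divides 1, solutions exist.

Step 2: Apply extended Euclidean algorithm to find gcd.
We find integers such that 4*x0 + 3*y0 = 1

Step 3: Scale the particular solution.
Multiply by 1/1 = 1:
r = 1, w = -1

Step 4: Verify.
4*(1) + 3*(-1) = 1 = 1 ✓

r = 1, w = -1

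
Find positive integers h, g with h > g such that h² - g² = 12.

Factor: h² - g² = (h+g)(h-g) = 12.
We need two factors of 12 with the same parity.
Use h+g = 6 and h-g = 2 (product 6·2 = 12).
Adding: 2h = 8, so h = 4.
Subtracting: 2g = 4, so g = 2.
Check: 4² - 2² = 16 - 4 = 12 ✓

h = 4, g = 2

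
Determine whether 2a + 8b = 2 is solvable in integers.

Step 1: Compute gcd(2, 8).
gcd(2, 8) = 2

Step 2: Check divisibility.
Does 2 divide 2? 2 = 2 x 1, so yes.

By the theorem on linear Diophantine equations, 2a + 8b = 2 has integer solutions if and only if gcd(2, 8) divides 2. Since 2 | 2, solutions exist.

Yes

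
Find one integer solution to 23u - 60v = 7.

Step 1: Check solvability.
gcd(23, 60) = 1
Since 1 divides 7, solutions exist.

Step 2: Apply extended Euclidean algorithm to find gcd.
We find integers such that 23*x0 + 60*y0 = 1

Step 3: Scale the particular solution.
Multiply by 7/1 = 7:
u = -91, v = -35

Step 4: Verify.
23*(-91) - 60*(-35) = 7 = 7 ✓

u = -91, v = -35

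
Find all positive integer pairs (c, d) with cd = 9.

The positive divisors of 9 are: 1, 3, 9.
Each divisor d gives the pair (d, 9/d):
(1, 9), (3, 3), (9, 1)

(1, 9), (3, 3), (9, 1)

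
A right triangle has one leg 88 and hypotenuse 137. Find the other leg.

a² = c² - b² = 18769 - 7744 = 11025
a = 105

105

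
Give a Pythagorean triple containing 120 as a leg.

We need the other leg and hypotenuse such that 120² + x² = c².
Take x = 391, c = 409: 120² + 391² = 14400 + 152881 = 167281 = 409² ✓
Triple: (391, 120, 409)

(391, 120, 409)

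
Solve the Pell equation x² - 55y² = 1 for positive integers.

We seek the smallest positive integers (x, y) with x² - 55y² = 1, i.e., x² = 55y² + 1.
Try successive y values:
y = 1: x² = 55·1² + 1 = 56, not a perfect square
y = 2: x² = 55·2² + 1 = 221, not a perfect square
y = 3: x² = 55·3² + 1 = 496, not a perfect square
... continuing the search (or via continued fractions) ...
y = 12: x² = 55·12² + 1 = 7921, x = 89 ✓

Verify: 89² - 55·12² = 7921 - 7920 = 1 ✓

x = 89, y = 12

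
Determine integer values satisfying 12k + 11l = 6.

Step 1: Check solvability.
gcd(12, 11) = 1
Since 1 divides 6, solutions exist.

Step 2: Apply extended Euclidean algorithm to find gcd.
We find integers such that 12*x0 + 11*y0 = 1

Step 3: Scale the particular solution.
Multiply by 6/1 = 6:
k = 6, l = -6

Step 4: Verify.
12*(6) + 11*(-6) = 6 = 6 ✓

k = 6, l = -6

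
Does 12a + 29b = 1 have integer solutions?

Step 1: Compute gcd(12, 29).
gcd(12, 29) = 1

Step 2: Check divisibility.
Does 1 divide 1? 1 = 1 x 1, so yes.

By the theorem on linear Diophantine equations, 12a + 29b = 1 has integer solutions if and only if gcd(12, 29) divides 1. Since 1 | 1, solutions exist.

Yes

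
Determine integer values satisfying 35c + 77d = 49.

Step 1: Check solvability.
gcd(35, 77) = 7
Since 7 divides 49, solutions exist.

Step 2: Apply extended Euclidean algorithm to find gcd.
We find integers such that 35*x0 + 77*y0 = 7

Step 3: Scale the particular solution.
Multiply by 49/7 = 7:
c = -14, d = 7

Step 4: Verify.
35*(-14) + 77*(7) = 49 = 49 ✓

c = -14, d = 7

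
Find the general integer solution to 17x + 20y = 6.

Step 1: Compute gcd(17, 20) = 1.
Since 1 divides 6, solutions exist.

Step 2: Find a particular solution using extended Euclidean algorithm.
We get x₀ = -42, y₀ = 36.
Check: 17*-42 + 20*36 = 6 = 6 ✓

Step 3: Write the general solution.
x = -42 + (20/1)t = -42 + 20t
y = 36 - (17/1)t = 36 - 17t
for any integer t.

x = -42 + 20t, y = 36 - 17t for integer t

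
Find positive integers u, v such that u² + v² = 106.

Search for u with 106 - u² a perfect square.
u = 5: 106 - 5² = 106 - 25 = 81 = 9² ✓
So u = 5, v = 9.

u = 5, v = 9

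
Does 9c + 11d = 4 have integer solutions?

Step 1: Compute gcd(9, 11).
gcd(9, 11) = 1

Step 2: Check divisibility.
Does 1 divide 4? 4 = 1 x 4, so yes.

By the theorem on linear Diophantine equations, 9c + 11d = 4 has integer solutions if and only if gcd(9, 11) divides 4. Since 1 | 4, solutions exist.

Yes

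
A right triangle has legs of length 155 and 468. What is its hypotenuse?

c² = a² + b² = 155² + 468² = 24025 + 219024 = 243049
c = 493

493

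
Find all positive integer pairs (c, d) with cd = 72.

The positive divisors of 72 are: 1, 2, 3, 4, 6, 8, 9, 12, 18, 24, 36, 72.
Each divisor d gives the pair (d, 72/d):
(1, 72), (2, 36), (3, 24), (4, 18), (6, 12), (8, 9), (9, 8), (12, 6), (18, 4), (24, 3), (36, 2), (72, 1)

(1, 72), (2, 36), (3, 24), (4, 18), (6, 12), (8, 9), (9, 8), (12, 6), (18, 4), (24, 3), (36, 2), (72, 1)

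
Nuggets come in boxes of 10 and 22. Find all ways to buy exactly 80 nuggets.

We need non-negative integers (x, y) with 10x + 22y = 80.
For each x in 0..8, check if 80 - 10x is a non-negative multiple of 22.
x = 8: 22y = 0, y = 0 ✓

(8 boxes of 10, 0 boxes of 22)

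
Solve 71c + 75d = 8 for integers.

Step 1: Check solvability.
gcd(71, 75) = 1
Since 1 divides 8, solutions exist.

Step 2: Apply extended Euclidean algorithm to find gcd.
We find integers such that 71*x0 + 75*y0 = 1

Step 3: Scale the particular solution.
Multiply by 8/1 = 8:
c = -152, d = 144

Step 4: Verify.
71*(-152) + 75*(144) = 8 = 8 ✓

c = -152, d = 144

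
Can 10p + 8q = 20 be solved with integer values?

Step 1: Compute gcd(10, 8).
gcd(10, 8) = 2

Step 2: Check divisibility.
Does 2 divide 20? 20 = 2 x 10, so yes.

By the theorem on linear Diophantine equations, 10p + 8q = 20 has integer solutions if and only if gcd(10, 8) divides 20. Since 2 | 20, solutions exist.

Yes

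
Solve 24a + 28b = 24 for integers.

Step 1: Check solvability.
gcd(24, 28) = 4
Since 4 divides 24, solutions exist.

Step 2: Apply extended Euclidean algorithm to find gcd.
We find integers such that 24*x0 + 28*y0 = 4

Step 3: Scale the particular solution.
Multiply by 24/4 = 6:
a = -6, b = 6

Step 4: Verify.
24*(-6) + 28*(6) = 24 = 24 ✓

a = -6, b = 6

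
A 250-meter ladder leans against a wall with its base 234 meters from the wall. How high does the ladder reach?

The ladder, wall, and ground form a right triangle with hypotenuse 250 and one leg 234.
By the Pythagorean theorem: h² = 250² - 234² = 62500 - 54756 = 7744
h = √7744 = 88 meters

88 meters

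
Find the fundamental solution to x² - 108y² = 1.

We seek the smallest positive integers (x, y) with x² - 108y² = 1, i.e., x² = 108y² + 1.
Try successive y values:
y = 1: x² = 108·1² + 1 = 109, not a perfect square
y = 2: x² = 108·2² + 1 = 433, not a perfect square
y = 3: x² = 108·3² + 1 = 973, not a perfect square
... continuing the search (or via continued fractions) ...
y = 130: x² = 108·130² + 1 = 1825201, x = 1351 ✓

Verify: 1351² - 108·130² = 1825201 - 1825200 = 1 ✓

x = 1351, y = 130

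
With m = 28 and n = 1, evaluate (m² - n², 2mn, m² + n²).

a = m² - n² = 784 - 1 = 783
b = 2mn = 2·28·1 = 56
c = m² + n² = 784 + 1 = 785
Verify: 783² + 56² = 613089 + 3136 = 616225 = 785² ✓

(783, 56, 785)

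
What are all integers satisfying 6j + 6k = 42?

Step 1: Compute gcd(6, 6) = 6.
Since 6 divides 42, solutions exist.

Step 2: Find a particular solution using extended Euclidean algorithm.
We get j₀ = 0, k₀ = 7.
Check: 6*0 + 6*7 = 42 = 42 ✓

Step 3: Write the general solution.
j = 0 + (6/6)t = 0 + 1t
k = 7 - (6/6)t = 7 - 1t
for any integer t.

j = 0 + 1t, k = 7 - 1t for integer t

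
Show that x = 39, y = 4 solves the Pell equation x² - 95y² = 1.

Compute x² = 39² = 1521
Compute 95y² = 95·4² = 95·16 = 1520
x² - 95y² = 1521 - 1520 = 1
Since this equals 1, (39, 4) is a solution.

Yes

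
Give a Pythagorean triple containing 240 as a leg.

We need the other leg and hypotenuse such that 240² + x² = c².
Take x = 945, c = 975: 240² + 945² = 57600 + 893025 = 950625 = 975² ✓
Triple: (945, 240, 975)

(945, 240, 975)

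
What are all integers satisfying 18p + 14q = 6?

Step 1: Compute gcd(18, 14) = 2.
Since 2 divides 6, solutions exist.

Step 2: Find a particular solution using extended Euclidean algorithm.
We get p₀ = -9, q₀ = 12.
Check: 18*-9 + 14*12 = 6 = 6 ✓

Step 3: Write the general solution.
p = -9 + (14/2)t = -9 + 7t
q = 12 - (18/2)t = 12 - 9t
for any integer t.

p = -9 + 7t, q = 12 - 9t for integer t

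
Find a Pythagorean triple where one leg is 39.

We need the other leg and hypotenuse such that 39² + x² = c².
Take x = 760, c = 761: 39² + 760² = 1521 + 577600 = 579121 = 761² ✓
Triple: (39, 760, 761)

(39, 760, 761)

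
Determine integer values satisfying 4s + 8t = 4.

Step 1: Check solvability.
gcd(4, 8) = 4
Since 4 divides 4, solutions exist.

Step 2: Apply extended Euclidean algorithm to find gcd.
We find integers such that 4*x0 + 8*y0 = 4

Step 3: Scale the particular solution.
Multiply by 4/4 = 1:
s = 1, t = 0

Step 4: Verify.
4*(1) + 8*(0) = 4 = 4 ✓

s = 1, t = 0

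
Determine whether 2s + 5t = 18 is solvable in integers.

Step 1: Compute gcd(2, 5).
gcd(2, 5) = 1

Step 2: Check divisibility.
Does 1 divide 18? 18 = 1 x 18, so yes.

By the theorem on linear Diophantine equations, 2s + 5t = 18 has integer solutions if and only if gcd(2, 5) divides 18. Since 1 | 18, solutions exist.

Yes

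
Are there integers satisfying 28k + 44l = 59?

Step 1: Compute gcd(28, 44).
gcd(28, 44) = 4

Step 2: Check divisibility.
Does 4 divide 59? 59 = 4 x 14 + 3, so no.

By the theorem on linear Diophantine equations, 28k + 44l = 59 has integer solutions if and only if gcd(28, 44) divides 59. Since 4 does not divide 59, no solutions exist.

No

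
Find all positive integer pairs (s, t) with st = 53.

The positive divisors of 53 are: 1, 53.
Each divisor d gives the pair (d, 53/d):
(1, 53), (53, 1)

(1, 53), (53, 1)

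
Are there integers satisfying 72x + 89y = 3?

Step 1: Compute gcd(72, 89).
gcd(72, 89) = 1

Step 2: Check divisibility.
Does 1 divide 3? 3 = 1 x 3, so yes.

By the theorem on linear Diophantine equations, 72x + 89y = 3 has integer solutions if and only if gcd(72, 89) divides 3. Since 1 | 3, solutions exist.

Yes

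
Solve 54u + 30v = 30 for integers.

Step 1: Check solvability.
gcd(54, 30) = 6
Since 6 divides 30, solutions exist.

Step 2: Apply extended Euclidean algorithm to find gcd.
We find integers such that 54*x0 + 30*y0 = 6

Step 3: Scale the particular solution.
Multiply by 30/6 = 5:
u = -5, v = 10

Step 4: Verify.
54*(-5) + 30*(10) = 30 = 30 ✓

u = -5, v = 10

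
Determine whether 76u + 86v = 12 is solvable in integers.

Step 1: Compute gcd(76, 86).
gcd(76, 86) = 2

Step 2: Check divisibility.
Does 2 divide 12? 12 = 2 x 6, so yes.

By the theorem on linear Diophantine equations, 76u + 86v = 12 has integer solutions if and only if gcd(76, 86) divides 12. Since 2 | 12, solutions exist.

Yes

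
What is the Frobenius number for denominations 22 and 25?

For two coprime denominations a and b, the Frobenius number (largest value not representable as a non-negative combination) is ab - a - b.
Here gcd(22, 25) = 1, so they are coprime.
F(22, 25) = 22·25 - 22 - 25 = 550 - 47 = 503

503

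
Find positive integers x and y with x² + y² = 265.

We need to find integers x, y > 0 such that x² + y² = 265.
Trying x = 3: y² = 265 - 3² = 265 - 9 = 256
y = 16
Check: 3² + 16² = 9 + 256 = 265 ✓

265 = 3² + 16²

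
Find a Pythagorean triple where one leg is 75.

We need the other leg and hypotenuse such that 75² + x² = c².
Take x = 308, c = 317: 75² + 308² = 5625 + 94864 = 100489 = 317² ✓
Triple: (75, 308, 317)

(75, 308, 317)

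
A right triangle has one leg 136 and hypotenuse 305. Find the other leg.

a² = c² - b² = 93025 - 18496 = 74529
a = 273

273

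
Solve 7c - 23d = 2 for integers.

Step 1: Check solvability.
gcd(7, 23) = 1
Since 1 divides 2, solutions exist.

Step 2: Apply extended Euclidean algorithm to find gcd.
We find integers such that 7*x0 + 23*y0 = 1

Step 3: Scale the particular solution.
Multiply by 2/1 = 2:
c = 20, d = 6

Step 4: Verify.
7*(20) - 23*(6) = 2 = 2 ✓

c = 20, d = 6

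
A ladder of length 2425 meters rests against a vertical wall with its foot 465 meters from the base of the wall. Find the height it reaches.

The ladder, wall, and ground form a right triangle with hypotenuse 2425 and one leg 465.
By the Pythagorean theorem: h² = 2425² - 465² = 5880625 - 216225 = 5664400
h = √5664400 = 2380 meters

2380 meters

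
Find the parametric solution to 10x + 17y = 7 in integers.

Step 1: Compute gcd(10, 17) = 1.
Since 1 divides 7, solutions exist.

Step 2: Find a particular solution using extended Euclidean algorithm.
We get x₀ = -35, y₀ = 21.
Check: 10*-35 + 17*21 = 7 = 7 ✓

Step 3: Write the general solution.
x = -35 + (17/1)t = -35 + 17t
y = 21 - (10/1)t = 21 - 10t
for any integer t.

x = -35 + 17t, y = 21 - 10t for integer t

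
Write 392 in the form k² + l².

We need to find integers k, l > 0 such that k² + l² = 392.
Trying k = 14: l² = 392 - 14² = 392 - 196 = 196
l = 14
Check: 14² + 14² = 196 + 196 = 392 ✓

392 = 14² + 14²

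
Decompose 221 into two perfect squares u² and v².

We need to find integers u, v > 0 such that u² + v² = 221.
Trying u = 5: v² = 221 - 5² = 221 - 25 = 196
v = 14
Check: 5² + 14² = 25 + 196 = 221 ✓

221 = 5² + 14²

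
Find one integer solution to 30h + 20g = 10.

Step 1: Check solvability.
gcd(30, 20) = 10
Since 10 divides 10, solutions exist.

Step 2: Apply extended Euclidean algorithm to find gcd.
We find integers such that 30*x0 + 20*y0 = 10

Step 3: Scale the particular solution.
Multiply by 10/10 = 1:
h = 1, g = -1

Step 4: Verify.
30*(1) + 20*(-1) = 10 = 10 ✓

h = 1, g = -1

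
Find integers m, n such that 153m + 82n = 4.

Step 1: Check solvability.
gcd(153, 82) = 1
Since 1 divides 4, solutions exist.

Step 2: Apply extended Euclidean algorithm to find gcd.
We find integers such that 153*x0 + 82*y0 = 1

Step 3: Scale the particular solution.
Multiply by 4/1 = 4:
m = -60, n = 112

Step 4: Verify.
153*(-60) + 82*(112) = 4 = 4 ✓

m = -60, n = 112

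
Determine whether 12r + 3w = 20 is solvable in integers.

Step 1: Compute gcd(12, 3).
gcd(12, 3) = 3

Step 2: Check divisibility.
Does 3 divide 20? 20 = 3 x 6 + 2, so no.

By the theorem on linear Diophantine equations, 12r + 3w = 20 has integer solutions if and only if gcd(12, 3) divides 20. Since 3 does not divide 20, no solutions exist.

No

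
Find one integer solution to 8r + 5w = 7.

Step 1: Check solvability.
gcd(8, 5) = 1
Since 1 divides 7, solutions exist.

Step 2: Apply extended Euclidean algorithm to find gcd.
We find integers such that 8*x0 + 5*y0 = 1

Step 3: Scale the particular solution.
Multiply by 7/1 = 7:
r = 14, w = -21

Step 4: Verify.
8*(14) + 5*(-21) = 7 = 7 ✓

r = 14, w = -21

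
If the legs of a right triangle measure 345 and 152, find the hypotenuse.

c² = a² + b² = 345² + 152² = 119025 + 23104 = 142129
c = 377

377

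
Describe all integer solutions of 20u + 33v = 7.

Step 1: Compute gcd(20, 33) = 1.
Since 1 divides 7, solutions exist.

Step 2: Find a particular solution using extended Euclidean algorithm.
We get u₀ = 35, v₀ = -21.
Check: 20*35 + 33*-21 = 7 = 7 ✓

Step 3: Write the general solution.
u = 35 + (33/1)t = 35 + 33t
v = -21 - (20/1)t = -21 - 20t
for any integer t.

u = 35 + 33t, v = -21 - 20t for integer t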